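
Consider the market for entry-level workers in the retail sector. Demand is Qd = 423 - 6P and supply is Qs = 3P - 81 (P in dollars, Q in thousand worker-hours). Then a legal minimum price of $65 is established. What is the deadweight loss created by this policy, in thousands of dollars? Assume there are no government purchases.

729

In a free market, 423 - 6P = 3P - 81 gives the equilibrium P* = 56, Q* = 87.
Since 65 > 56, the floor is binding.
At P = 65: Qd = 423 - 6·65 = 33 and Qs = 3·65 - 81 = 114.
Quantity traded falls to 33. At Q = 33 the demand price is (423 - 33)/6 = 65 and the supply price is (81 + 33)/3 = 38.
Deadweight loss = ½ · (65 - 38) · (87 - 33) = ½ · 27 · 54 = 729.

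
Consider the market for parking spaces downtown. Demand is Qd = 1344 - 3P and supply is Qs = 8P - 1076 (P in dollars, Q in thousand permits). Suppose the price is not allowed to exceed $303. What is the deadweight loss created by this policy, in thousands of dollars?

In a free market, 1344 - 3P = 8P - 1076 gives the equilibrium P* = 220, Q* = 684.
The ceiling of 303 is above the equilibrium price 220, so it is not binding; the market clears at P* = 220, Q* = 684.
Since the control does not bind, no trades are prevented and deadweight loss is zero.

0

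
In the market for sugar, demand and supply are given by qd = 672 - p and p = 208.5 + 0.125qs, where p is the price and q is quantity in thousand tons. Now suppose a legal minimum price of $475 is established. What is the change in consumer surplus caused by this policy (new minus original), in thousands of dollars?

Rearranging supply gives qs = 8p - 1668. Without the control the market clears where 672 - p = 8p - 1668, i.e. p* = 260 and q* = 412.
Because the floor (475) lies above the market-clearing price, it is binding.
At p = 475: qd = 672 - 475 = 197 and qs = 8·475 - 1668 = 2132.
Consumer surplus without the control is ½ · (672 - 260) · 412 = 84872.
With the floor, consumers buy 197 units at 475, so CS = ½ · (672 - 475) · 197 = 19404.5.
Change in consumer surplus = 19404.5 - 84872 = -65467.5.

-65467.5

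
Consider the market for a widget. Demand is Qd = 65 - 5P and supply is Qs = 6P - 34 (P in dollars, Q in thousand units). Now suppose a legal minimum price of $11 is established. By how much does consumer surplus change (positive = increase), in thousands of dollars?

-30

In a free market, 65 - 5P = 6P - 34 gives the equilibrium P* = 9, Q* = 20.
The floor of 11 is above the equilibrium price 9, so it binds.
At P = 11: Qd = 65 - 5·11 = 10 and Qs = 6·11 - 34 = 32.
Consumer surplus without the control is ½ · (13 - 9) · 20 = 40.
With the floor, consumers buy 10 units at 11, so CS = ½ · (13 - 11) · 10 = 10.
Change in consumer surplus = 10 - 40 = -30.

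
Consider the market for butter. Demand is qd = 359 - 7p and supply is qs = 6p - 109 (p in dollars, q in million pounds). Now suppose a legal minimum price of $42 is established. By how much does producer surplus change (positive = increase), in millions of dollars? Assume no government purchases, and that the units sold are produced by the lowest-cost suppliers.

Without the control the market clears where 359 - 7p = 6p - 109, i.e. p* = 36 and q* = 107.
Since 42 > 36, the floor is binding.
At p = 42: qd = 359 - 7·42 = 65 and qs = 6·42 - 109 = 143.
Producer surplus without the control is ½ · (36 - 109/6) · 107 = 11449/12.
With the floor, 65 units are sold at 42. The supply price at q = 65 is 29, so PS = ½ · [(42 - 109/6) + (42 - 29)] · 65 = 14365/12.
Change in producer surplus = 14365/12 - 11449/12 = 243.

243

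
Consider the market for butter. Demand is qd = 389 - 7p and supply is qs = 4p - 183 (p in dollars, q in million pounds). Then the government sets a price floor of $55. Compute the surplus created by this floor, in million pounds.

33

Without the control the market clears where 389 - 7p = 4p - 183, i.e. p* = 52 and q* = 25.
Because the floor (55) lies above the market-clearing price, it is binding.
At p = 55: qd = 389 - 7·55 = 4 and qs = 4·55 - 183 = 37.
Surplus = qs - qd = 37 - 4 = 33.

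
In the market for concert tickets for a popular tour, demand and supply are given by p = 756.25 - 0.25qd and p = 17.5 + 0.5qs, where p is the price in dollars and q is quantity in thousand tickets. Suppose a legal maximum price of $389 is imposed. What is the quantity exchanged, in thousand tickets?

Rearranging demand gives qd = 3025 - 4p; rearranging supply gives qs = 2p - 35. Without the control the market clears where 3025 - 4p = 2p - 35, i.e. p* = 510 and q* = 985.
The ceiling of 389 is below the equilibrium price 510, so it binds.
At p = 389: qd = 3025 - 4·389 = 1469 and qs = 2·389 - 35 = 743.
The quantity actually transacted is the short side, supply: 743.

743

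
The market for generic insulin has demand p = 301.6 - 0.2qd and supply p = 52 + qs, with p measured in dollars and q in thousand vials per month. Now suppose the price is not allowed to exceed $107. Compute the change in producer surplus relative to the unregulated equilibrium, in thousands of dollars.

Rearranging demand gives qd = 1508 - 5p; rearranging supply gives qs = p - 52. In a free market, 1508 - 5p = p - 52 gives the equilibrium p* = 260, q* = 208.
Since 107 < 260, the ceiling is binding.
At p = 107: qd = 1508 - 5·107 = 973 and qs = 107 - 52 = 55.
Producer surplus without the control is ½ · (260 - 52) · 208 = 21632.
With the ceiling, producers sell 55 units at 107, so PS = ½ · (107 - 52) · 55 = 1512.5.
Change in producer surplus = 1512.5 - 21632 = -20119.5.

-20119.5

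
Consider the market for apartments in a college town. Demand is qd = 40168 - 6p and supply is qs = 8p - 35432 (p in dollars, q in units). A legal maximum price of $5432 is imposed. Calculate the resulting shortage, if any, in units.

In a free market, 40168 - 6p = 8p - 35432 gives the equilibrium p* = 5400, q* = 7768.
The ceiling of 5432 is above the equilibrium price 5400, so it is not binding; the market clears at p* = 5400, q* = 7768.
Since the control does not bind, there is no shortage.

0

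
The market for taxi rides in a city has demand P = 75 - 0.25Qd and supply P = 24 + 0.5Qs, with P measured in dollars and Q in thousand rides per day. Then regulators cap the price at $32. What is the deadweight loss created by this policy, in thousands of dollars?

Rearranging demand gives Qd = 300 - 4P; rearranging supply gives Qs = 2P - 48. Without the control the market clears where 300 - 4P = 2P - 48, i.e. P* = 58 and Q* = 68.
The ceiling of 32 is below the equilibrium price 58, so it binds.
At P = 32: Qd = 300 - 4·32 = 172 and Qs = 2·32 - 48 = 16.
Quantity traded falls to 16. At Q = 16 the demand price is (300 - 16)/4 = 71 and the supply price is (48 + 16)/2 = 32.
Deadweight loss = ½ · (71 - 32) · (68 - 16) = ½ · 39 · 52 = 1014.

1014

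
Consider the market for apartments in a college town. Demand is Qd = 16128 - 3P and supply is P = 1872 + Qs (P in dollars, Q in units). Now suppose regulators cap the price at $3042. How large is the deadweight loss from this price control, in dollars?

1417176

Rearranging supply gives Qs = P - 1872. Without the control the market clears where 16128 - 3P = P - 1872, i.e. P* = 4500 and Q* = 2628.
Because the ceiling (3042) lies below the market-clearing price, it is binding.
At P = 3042: Qd = 16128 - 3·3042 = 7002 and Qs = 3042 - 1872 = 1170.
Quantity traded falls to 1170. At Q = 1170 the demand price is (16128 - 1170)/3 = 4986 and the supply price is 1872 + 1170 = 3042.
Deadweight loss = ½ · (4986 - 3042) · (2628 - 1170) = ½ · 1944 · 1458 = 1417176.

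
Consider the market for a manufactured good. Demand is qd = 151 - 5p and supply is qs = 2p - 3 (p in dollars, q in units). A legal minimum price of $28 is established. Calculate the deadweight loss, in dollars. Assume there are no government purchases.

Without the control the market clears where 151 - 5p = 2p - 3, i.e. p* = 22 and q* = 41.
Since 28 > 22, the floor is binding.
At p = 28: qd = 151 - 5·28 = 11 and qs = 2·28 - 3 = 53.
Quantity traded falls to 11. At q = 11 the demand price is (151 - 11)/5 = 28 and the supply price is (3 + 11)/2 = 7.
Deadweight loss = ½ · (28 - 7) · (41 - 11) = ½ · 21 · 30 = 315.

315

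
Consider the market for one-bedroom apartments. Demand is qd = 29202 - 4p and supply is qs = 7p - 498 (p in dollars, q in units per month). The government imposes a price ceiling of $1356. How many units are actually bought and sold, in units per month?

Setting quantity demanded equal to quantity supplied, 29202 - 4p = 7p - 498, gives p* = 2700 and q* = 18402.
Since 1356 < 2700, the ceiling is binding.
At p = 1356: qd = 29202 - 4·1356 = 23778 and qs = 7·1356 - 498 = 8994.
The quantity actually transacted is the short side, supply: 8994.

8994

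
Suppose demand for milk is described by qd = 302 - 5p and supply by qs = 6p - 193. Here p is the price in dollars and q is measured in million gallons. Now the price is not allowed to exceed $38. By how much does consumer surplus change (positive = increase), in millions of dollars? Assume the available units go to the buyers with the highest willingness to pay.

In a free market, 302 - 5p = 6p - 193 gives the equilibrium p* = 45, q* = 77.
Because the ceiling (38) lies below the market-clearing price, it is binding.
At p = 38: qd = 302 - 5·38 = 112 and qs = 6·38 - 193 = 35.
Consumer surplus without the control is ½ · (60.4 - 45) · 77 = 592.9.
With the ceiling, 35 units are sold at 38 (assume they go to the highest-value buyers). The demand price at q = 35 is 53.4, so CS = ½ · [(60.4 - 38) + (53.4 - 38)] · 35 = 661.5.
Change in consumer surplus = 661.5 - 592.9 = 68.6.

68.6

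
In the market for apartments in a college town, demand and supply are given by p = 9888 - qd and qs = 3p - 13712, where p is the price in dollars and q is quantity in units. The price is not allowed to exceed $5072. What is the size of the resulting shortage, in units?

3312

Rearranging demand gives qd = 9888 - p. In a free market, 9888 - p = 3p - 13712 gives the equilibrium p* = 5900, q* = 3988.
Since 5072 < 5900, the ceiling is binding.
At p = 5072: qd = 9888 - 5072 = 4816 and qs = 3·5072 - 13712 = 1504.
Shortage = qd - qs = 4816 - 1504 = 3312.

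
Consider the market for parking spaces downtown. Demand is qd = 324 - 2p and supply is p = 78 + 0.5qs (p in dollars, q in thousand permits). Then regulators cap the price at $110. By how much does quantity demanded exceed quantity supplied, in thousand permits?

Rearranging supply gives qs = 2p - 156. Without the control the market clears where 324 - 2p = 2p - 156, i.e. p* = 120 and q* = 84.
The ceiling of 110 is below the equilibrium price 120, so it binds.
At p = 110: qd = 324 - 2·110 = 104 and qs = 2·110 - 156 = 64.
Shortage = qd - qs = 104 - 64 = 40.

40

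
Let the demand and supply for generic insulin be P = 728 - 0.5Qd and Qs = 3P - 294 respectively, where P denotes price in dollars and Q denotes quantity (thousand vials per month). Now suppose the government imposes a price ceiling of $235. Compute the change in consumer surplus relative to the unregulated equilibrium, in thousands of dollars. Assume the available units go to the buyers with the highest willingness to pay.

17508.75

Rearranging demand gives Qd = 1456 - 2P. Setting quantity demanded equal to quantity supplied, 1456 - 2P = 3P - 294, gives P* = 350 and Q* = 756.
Because the ceiling (235) lies below the market-clearing price, it is binding.
At P = 235: Qd = 1456 - 2·235 = 986 and Qs = 3·235 - 294 = 411.
Consumer surplus without the control is ½ · (728 - 350) · 756 = 142884.
With the ceiling, 411 units are sold at 235 (assume they go to the highest-value buyers). The demand price at Q = 411 is 522.5, so CS = ½ · [(728 - 235) + (522.5 - 235)] · 411 = 160392.75.
Change in consumer surplus = 160392.75 - 142884 = 17508.75.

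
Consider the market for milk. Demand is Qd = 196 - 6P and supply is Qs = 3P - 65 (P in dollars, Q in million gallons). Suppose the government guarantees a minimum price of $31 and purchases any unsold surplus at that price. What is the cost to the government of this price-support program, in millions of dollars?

Setting quantity demanded equal to quantity supplied, 196 - 6P = 3P - 65, gives P* = 29 and Q* = 22.
Since 31 > 29, the floor is binding.
At P = 31: Qd = 196 - 6·31 = 10 and Qs = 3·31 - 65 = 28.
Surplus = Qs - Qd = 18.
Government expenditure = surplus × support price = 18 × 31 = 558.

558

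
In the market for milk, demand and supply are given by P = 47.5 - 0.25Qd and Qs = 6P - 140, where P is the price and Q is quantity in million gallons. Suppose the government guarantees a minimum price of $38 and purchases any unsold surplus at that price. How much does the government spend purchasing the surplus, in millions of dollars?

1900

Rearranging demand gives Qd = 190 - 4P. Without the control the market clears where 190 - 4P = 6P - 140, i.e. P* = 33 and Q* = 58.
Since 38 > 33, the floor is binding.
At P = 38: Qd = 190 - 4·38 = 38 and Qs = 6·38 - 140 = 88.
Surplus = Qs - Qd = 50.
Government expenditure = surplus × support price = 50 × 38 = 1900.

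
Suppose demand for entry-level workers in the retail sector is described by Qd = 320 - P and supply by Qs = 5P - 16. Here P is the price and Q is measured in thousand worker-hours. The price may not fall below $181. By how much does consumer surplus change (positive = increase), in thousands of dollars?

Setting quantity demanded equal to quantity supplied, 320 - P = 5P - 16, gives P* = 56 and Q* = 264.
Since 181 > 56, the floor is binding.
At P = 181: Qd = 320 - 181 = 139 and Qs = 5·181 - 16 = 889.
Consumer surplus without the control is ½ · (320 - 56) · 264 = 34848.
With the floor, consumers buy 139 units at 181, so CS = ½ · (320 - 181) · 139 = 9660.5.
Change in consumer surplus = 9660.5 - 34848 = -25187.5.

-25187.5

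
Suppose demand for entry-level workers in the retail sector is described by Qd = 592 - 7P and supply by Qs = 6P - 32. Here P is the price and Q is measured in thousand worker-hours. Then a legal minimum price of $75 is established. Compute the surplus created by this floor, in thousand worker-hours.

Setting quantity demanded equal to quantity supplied, 592 - 7P = 6P - 32, gives P* = 48 and Q* = 256.
Because the floor (75) lies above the market-clearing price, it is binding.
At P = 75: Qd = 592 - 7·75 = 67 and Qs = 6·75 - 32 = 418.
Surplus = Qs - Qd = 418 - 67 = 351.

351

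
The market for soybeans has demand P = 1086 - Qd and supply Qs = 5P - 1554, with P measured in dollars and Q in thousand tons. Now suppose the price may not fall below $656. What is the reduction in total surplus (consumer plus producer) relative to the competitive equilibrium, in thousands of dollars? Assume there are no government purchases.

27993.6

Rearranging demand gives Qd = 1086 - P. In a free market, 1086 - P = 5P - 1554 gives the equilibrium P* = 440, Q* = 646.
Since 656 > 440, the floor is binding.
At P = 656: Qd = 1086 - 656 = 430 and Qs = 5·656 - 1554 = 1726.
Quantity traded falls to 430. At Q = 430 the demand price is 1086 - 430 = 656 and the supply price is (1554 + 430)/5 = 396.8.
Deadweight loss = ½ · (656 - 396.8) · (646 - 430) = ½ · 259.2 · 216 = 27993.6.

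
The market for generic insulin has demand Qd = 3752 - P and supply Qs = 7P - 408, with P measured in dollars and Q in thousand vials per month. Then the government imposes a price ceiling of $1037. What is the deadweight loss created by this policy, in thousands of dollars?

0

Without the control the market clears where 3752 - P = 7P - 408, i.e. P* = 520 and Q* = 3232.
The ceiling of 1037 is above the equilibrium price 520, so it is not binding; the market clears at P* = 520, Q* = 3232.
Since the control does not bind, no trades are prevented and deadweight loss is zero.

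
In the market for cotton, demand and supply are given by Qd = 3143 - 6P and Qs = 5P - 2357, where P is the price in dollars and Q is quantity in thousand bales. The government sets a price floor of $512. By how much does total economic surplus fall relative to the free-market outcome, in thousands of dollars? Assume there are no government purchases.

Setting quantity demanded equal to quantity supplied, 3143 - 6P = 5P - 2357, gives P* = 500 and Q* = 143.
The floor of 512 is above the equilibrium price 500, so it binds.
At P = 512: Qd = 3143 - 6·512 = 71 and Qs = 5·512 - 2357 = 203.
Quantity traded falls to 71. At Q = 71 the demand price is (3143 - 71)/6 = 512 and the supply price is (2357 + 71)/5 = 485.6.
Deadweight loss = ½ · (512 - 485.6) · (143 - 71) = ½ · 26.4 · 72 = 950.4.

950.4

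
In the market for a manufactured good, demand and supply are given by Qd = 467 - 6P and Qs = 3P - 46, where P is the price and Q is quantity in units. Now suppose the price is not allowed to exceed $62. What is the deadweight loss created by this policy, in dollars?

0

Setting quantity demanded equal to quantity supplied, 467 - 6P = 3P - 46, gives P* = 57 and Q* = 125.
Since 62 is above P* = 57, the ceiling does not bind and the free-market outcome prevails.
Since the control does not bind, no trades are prevented and deadweight loss is zero.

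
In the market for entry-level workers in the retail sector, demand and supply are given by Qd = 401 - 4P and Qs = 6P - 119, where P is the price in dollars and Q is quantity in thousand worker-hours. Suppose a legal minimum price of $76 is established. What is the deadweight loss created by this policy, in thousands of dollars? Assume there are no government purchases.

1920

Without the control the market clears where 401 - 4P = 6P - 119, i.e. P* = 52 and Q* = 193.
Because the floor (76) lies above the market-clearing price, it is binding.
At P = 76: Qd = 401 - 4·76 = 97 and Qs = 6·76 - 119 = 337.
Quantity traded falls to 97. At Q = 97 the demand price is (401 - 97)/4 = 76 and the supply price is (119 + 97)/6 = 36.
Deadweight loss = ½ · (76 - 36) · (193 - 97) = ½ · 40 · 96 = 1920.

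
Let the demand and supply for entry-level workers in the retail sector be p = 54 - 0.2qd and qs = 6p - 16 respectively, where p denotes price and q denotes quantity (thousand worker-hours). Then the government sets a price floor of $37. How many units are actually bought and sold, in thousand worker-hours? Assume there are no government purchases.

Rearranging demand gives qd = 270 - 5p. In a free market, 270 - 5p = 6p - 16 gives the equilibrium p* = 26, q* = 140.
The floor of 37 is above the equilibrium price 26, so it binds.
At p = 37: qd = 270 - 5·37 = 85 and qs = 6·37 - 16 = 206.
The quantity actually transacted is the short side, demand: 85.

85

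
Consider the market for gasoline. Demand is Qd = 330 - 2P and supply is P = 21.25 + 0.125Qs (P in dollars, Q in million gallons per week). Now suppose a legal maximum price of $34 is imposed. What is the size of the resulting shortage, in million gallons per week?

160

Rearranging supply gives Qs = 8P - 170. Without the control the market clears where 330 - 2P = 8P - 170, i.e. P* = 50 and Q* = 230.
Since 34 < 50, the ceiling is binding.
At P = 34: Qd = 330 - 2·34 = 262 and Qs = 8·34 - 170 = 102.
Shortage = Qd - Qs = 262 - 102 = 160.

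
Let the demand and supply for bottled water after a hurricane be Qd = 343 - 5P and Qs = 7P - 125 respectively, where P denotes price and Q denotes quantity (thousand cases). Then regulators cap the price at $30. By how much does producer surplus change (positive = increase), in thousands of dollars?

-1048.5

Equilibrium: 343 - 5P = 7P - 125, so 468 = 12P and P* = 39, Q* = 148.
The ceiling of 30 is below the equilibrium price 39, so it binds.
At P = 30: Qd = 343 - 5·30 = 193 and Qs = 7·30 - 125 = 85.
Producer surplus without the control is ½ · (39 - 125/7) · 148 = 10952/7.
With the ceiling, producers sell 85 units at 30, so PS = ½ · (30 - 125/7) · 85 = 7225/14.
Change in producer surplus = 7225/14 - 10952/7 = -1048.5.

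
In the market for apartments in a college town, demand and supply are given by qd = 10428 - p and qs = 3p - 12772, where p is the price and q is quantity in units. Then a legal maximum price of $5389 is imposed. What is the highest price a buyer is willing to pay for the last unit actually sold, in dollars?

7033

Equilibrium: 10428 - p = 3p - 12772, so 23200 = 4p and p* = 5800, q* = 4628.
Because the ceiling (5389) lies below the market-clearing price, it is binding.
At p = 5389: qd = 10428 - 5389 = 5039 and qs = 3·5389 - 12772 = 3395.
Only 3395 units reach the market. On the demand curve, the marginal buyer's willingness to pay at q = 3395 is (10428 - 3395) = 7033.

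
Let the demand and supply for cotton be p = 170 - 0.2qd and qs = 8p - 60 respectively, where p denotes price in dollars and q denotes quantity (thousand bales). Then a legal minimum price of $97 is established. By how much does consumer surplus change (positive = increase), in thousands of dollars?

Rearranging demand gives qd = 850 - 5p. Without the control the market clears where 850 - 5p = 8p - 60, i.e. p* = 70 and q* = 500.
Because the floor (97) lies above the market-clearing price, it is binding.
At p = 97: qd = 850 - 5·97 = 365 and qs = 8·97 - 60 = 716.
Consumer surplus without the control is ½ · (170 - 70) · 500 = 25000.
With the floor, consumers buy 365 units at 97, so CS = ½ · (170 - 97) · 365 = 13322.5.
Change in consumer surplus = 13322.5 - 25000 = -11677.5.

-11677.5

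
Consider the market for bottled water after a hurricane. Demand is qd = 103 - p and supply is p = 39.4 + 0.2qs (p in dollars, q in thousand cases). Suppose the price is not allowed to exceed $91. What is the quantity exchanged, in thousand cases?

Rearranging supply gives qs = 5p - 197. In a free market, 103 - p = 5p - 197 gives the equilibrium p* = 50, q* = 53.
The ceiling of 91 is above the equilibrium price 50, so it is not binding; the market clears at p* = 50, q* = 53.

53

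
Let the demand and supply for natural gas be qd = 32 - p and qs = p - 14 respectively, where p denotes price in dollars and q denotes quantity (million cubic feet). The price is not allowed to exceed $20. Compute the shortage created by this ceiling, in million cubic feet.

Without the control the market clears where 32 - p = p - 14, i.e. p* = 23 and q* = 9.
The ceiling of 20 is below the equilibrium price 23, so it binds.
At p = 20: qd = 32 - 20 = 12 and qs = 20 - 14 = 6.
Shortage = qd - qs = 12 - 6 = 6.

6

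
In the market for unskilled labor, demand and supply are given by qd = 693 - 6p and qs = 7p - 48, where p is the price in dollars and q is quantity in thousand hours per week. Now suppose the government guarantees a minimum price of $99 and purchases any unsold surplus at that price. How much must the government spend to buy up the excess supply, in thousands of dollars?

In a free market, 693 - 6p = 7p - 48 gives the equilibrium p* = 57, q* = 351.
Because the floor (99) lies above the market-clearing price, it is binding.
At p = 99: qd = 693 - 6·99 = 99 and qs = 7·99 - 48 = 645.
Surplus = qs - qd = 546.
Government expenditure = surplus × support price = 546 × 99 = 54054.

54054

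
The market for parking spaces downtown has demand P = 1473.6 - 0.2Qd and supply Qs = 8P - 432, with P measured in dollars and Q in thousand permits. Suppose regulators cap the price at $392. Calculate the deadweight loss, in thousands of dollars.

Rearranging demand gives Qd = 7368 - 5P. Without the control the market clears where 7368 - 5P = 8P - 432, i.e. P* = 600 and Q* = 4368.
The ceiling of 392 is below the equilibrium price 600, so it binds.
At P = 392: Qd = 7368 - 5·392 = 5408 and Qs = 8·392 - 432 = 2704.
Quantity traded falls to 2704. At Q = 2704 the demand price is (7368 - 2704)/5 = 932.8 and the supply price is (432 + 2704)/8 = 392.
Deadweight loss = ½ · (932.8 - 392) · (4368 - 2704) = ½ · 540.8 · 1664 = 449945.6.

449945.6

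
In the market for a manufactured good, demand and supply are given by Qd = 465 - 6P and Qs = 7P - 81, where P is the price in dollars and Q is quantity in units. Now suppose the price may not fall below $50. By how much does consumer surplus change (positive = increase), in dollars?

In a free market, 465 - 6P = 7P - 81 gives the equilibrium P* = 42, Q* = 213.
The floor of 50 is above the equilibrium price 42, so it binds.
At P = 50: Qd = 465 - 6·50 = 165 and Qs = 7·50 - 81 = 269.
Consumer surplus without the control is ½ · (77.5 - 42) · 213 = 3780.75.
With the floor, consumers buy 165 units at 50, so CS = ½ · (77.5 - 50) · 165 = 2268.75.
Change in consumer surplus = 2268.75 - 3780.75 = -1512.

-1512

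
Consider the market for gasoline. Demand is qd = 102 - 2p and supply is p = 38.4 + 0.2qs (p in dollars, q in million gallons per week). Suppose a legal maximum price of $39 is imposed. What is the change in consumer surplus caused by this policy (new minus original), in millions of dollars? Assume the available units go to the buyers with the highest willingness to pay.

Rearranging supply gives qs = 5p - 192. Without the control the market clears where 102 - 2p = 5p - 192, i.e. p* = 42 and q* = 18.
Since 39 < 42, the ceiling is binding.
At p = 39: qd = 102 - 2·39 = 24 and qs = 5·39 - 192 = 3.
Consumer surplus without the control is ½ · (51 - 42) · 18 = 81.
With the ceiling, 3 units are sold at 39 (assume they go to the highest-value buyers). The demand price at q = 3 is 49.5, so CS = ½ · [(51 - 39) + (49.5 - 39)] · 3 = 33.75.
Change in consumer surplus = 33.75 - 81 = -47.25.

-47.25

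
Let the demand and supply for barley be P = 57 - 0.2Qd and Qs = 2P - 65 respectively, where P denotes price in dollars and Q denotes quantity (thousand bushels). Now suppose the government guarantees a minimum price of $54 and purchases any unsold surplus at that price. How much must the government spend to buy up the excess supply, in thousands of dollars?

Rearranging demand gives Qd = 285 - 5P. Equilibrium: 285 - 5P = 2P - 65, so 350 = 7P and P* = 50, Q* = 35.
Because the floor (54) lies above the market-clearing price, it is binding.
At P = 54: Qd = 285 - 5·54 = 15 and Qs = 2·54 - 65 = 43.
Surplus = Qs - Qd = 28.
Government expenditure = surplus × support price = 28 × 54 = 1512.

1512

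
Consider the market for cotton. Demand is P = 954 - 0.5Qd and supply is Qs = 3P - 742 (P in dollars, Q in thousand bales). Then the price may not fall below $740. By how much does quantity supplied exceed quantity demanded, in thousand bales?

Rearranging demand gives Qd = 1908 - 2P. Equilibrium: 1908 - 2P = 3P - 742, so 2650 = 5P and P* = 530, Q* = 848.
The floor of 740 is above the equilibrium price 530, so it binds.
At P = 740: Qd = 1908 - 2·740 = 428 and Qs = 3·740 - 742 = 1478.
Surplus = Qs - Qd = 1478 - 428 = 1050.

1050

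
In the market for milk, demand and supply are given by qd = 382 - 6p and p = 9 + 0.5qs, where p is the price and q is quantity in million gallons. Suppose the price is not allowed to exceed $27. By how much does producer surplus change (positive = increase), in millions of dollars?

-1357

Rearranging supply gives qs = 2p - 18. In a free market, 382 - 6p = 2p - 18 gives the equilibrium p* = 50, q* = 82.
The ceiling of 27 is below the equilibrium price 50, so it binds.
At p = 27: qd = 382 - 6·27 = 220 and qs = 2·27 - 18 = 36.
Producer surplus without the control is ½ · (50 - 9) · 82 = 1681.
With the ceiling, producers sell 36 units at 27, so PS = ½ · (27 - 9) · 36 = 324.
Change in producer surplus = 324 - 1681 = -1357.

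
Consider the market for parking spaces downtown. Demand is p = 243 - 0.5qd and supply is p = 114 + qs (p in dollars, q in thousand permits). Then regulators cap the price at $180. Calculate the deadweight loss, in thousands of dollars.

Rearranging demand gives qd = 486 - 2p; rearranging supply gives qs = p - 114. In a free market, 486 - 2p = p - 114 gives the equilibrium p* = 200, q* = 86.
The ceiling of 180 is below the equilibrium price 200, so it binds.
At p = 180: qd = 486 - 2·180 = 126 and qs = 180 - 114 = 66.
Quantity traded falls to 66. At q = 66 the demand price is (486 - 66)/2 = 210 and the supply price is 114 + 66 = 180.
Deadweight loss = ½ · (210 - 180) · (86 - 66) = ½ · 30 · 20 = 300.

300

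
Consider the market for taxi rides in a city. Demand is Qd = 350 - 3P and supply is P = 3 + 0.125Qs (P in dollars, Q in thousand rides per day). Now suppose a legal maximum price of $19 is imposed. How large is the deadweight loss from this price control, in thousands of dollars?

3300

Rearranging supply gives Qs = 8P - 24. In a free market, 350 - 3P = 8P - 24 gives the equilibrium P* = 34, Q* = 248.
Since 19 < 34, the ceiling is binding.
At P = 19: Qd = 350 - 3·19 = 293 and Qs = 8·19 - 24 = 128.
Quantity traded falls to 128. At Q = 128 the demand price is (350 - 128)/3 = 74 and the supply price is (24 + 128)/8 = 19.
Deadweight loss = ½ · (74 - 19) · (248 - 128) = ½ · 55 · 120 = 3300.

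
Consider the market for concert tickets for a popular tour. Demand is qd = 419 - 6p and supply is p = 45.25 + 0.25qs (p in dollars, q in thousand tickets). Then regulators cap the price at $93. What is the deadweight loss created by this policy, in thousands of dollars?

0

Rearranging supply gives qs = 4p - 181. Setting quantity demanded equal to quantity supplied, 419 - 6p = 4p - 181, gives p* = 60 and q* = 59.
The ceiling of 93 is above the equilibrium price 60, so it is not binding; the market clears at p* = 60, q* = 59.
Since the control does not bind, no trades are prevented and deadweight loss is zero.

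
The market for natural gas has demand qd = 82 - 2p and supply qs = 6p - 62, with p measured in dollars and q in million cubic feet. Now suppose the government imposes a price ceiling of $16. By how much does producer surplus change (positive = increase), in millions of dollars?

-80

Without the control the market clears where 82 - 2p = 6p - 62, i.e. p* = 18 and q* = 46.
Since 16 < 18, the ceiling is binding.
At p = 16: qd = 82 - 2·16 = 50 and qs = 6·16 - 62 = 34.
Producer surplus without the control is ½ · (18 - 31/3) · 46 = 529/3.
With the ceiling, producers sell 34 units at 16, so PS = ½ · (16 - 31/3) · 34 = 289/3.
Change in producer surplus = 289/3 - 529/3 = -80.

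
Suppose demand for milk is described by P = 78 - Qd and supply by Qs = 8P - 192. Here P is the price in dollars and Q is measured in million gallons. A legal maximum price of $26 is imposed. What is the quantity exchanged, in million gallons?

16

Rearranging demand gives Qd = 78 - P. In a free market, 78 - P = 8P - 192 gives the equilibrium P* = 30, Q* = 48.
The ceiling of 26 is below the equilibrium price 30, so it binds.
At P = 26: Qd = 78 - 26 = 52 and Qs = 8·26 - 192 = 16.
The quantity actually transacted is the short side, supply: 16.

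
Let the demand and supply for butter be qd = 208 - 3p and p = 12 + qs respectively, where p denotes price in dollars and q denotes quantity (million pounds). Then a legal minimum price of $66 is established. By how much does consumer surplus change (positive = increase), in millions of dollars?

Rearranging supply gives qs = p - 12. Without the control the market clears where 208 - 3p = p - 12, i.e. p* = 55 and q* = 43.
Because the floor (66) lies above the market-clearing price, it is binding.
At p = 66: qd = 208 - 3·66 = 10 and qs = 66 - 12 = 54.
Consumer surplus without the control is ½ · (208/3 - 55) · 43 = 1849/6.
With the floor, consumers buy 10 units at 66, so CS = ½ · (208/3 - 66) · 10 = 50/3.
Change in consumer surplus = 50/3 - 1849/6 = -291.5.

-291.5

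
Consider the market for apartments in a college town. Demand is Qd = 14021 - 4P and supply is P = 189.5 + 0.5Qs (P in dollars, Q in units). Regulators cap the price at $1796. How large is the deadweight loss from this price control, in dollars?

547224

Rearranging supply gives Qs = 2P - 379. Without the control the market clears where 14021 - 4P = 2P - 379, i.e. P* = 2400 and Q* = 4421.
The ceiling of 1796 is below the equilibrium price 2400, so it binds.
At P = 1796: Qd = 14021 - 4·1796 = 6837 and Qs = 2·1796 - 379 = 3213.
Quantity traded falls to 3213. At Q = 3213 the demand price is (14021 - 3213)/4 = 2702 and the supply price is (379 + 3213)/2 = 1796.
Deadweight loss = ½ · (2702 - 1796) · (4421 - 3213) = ½ · 906 · 1208 = 547224.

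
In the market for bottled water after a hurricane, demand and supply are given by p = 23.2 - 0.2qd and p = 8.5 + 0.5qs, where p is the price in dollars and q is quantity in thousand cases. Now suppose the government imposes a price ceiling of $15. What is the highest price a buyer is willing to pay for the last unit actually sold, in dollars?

20.6

Rearranging demand gives qd = 116 - 5p; rearranging supply gives qs = 2p - 17. Without the control the market clears where 116 - 5p = 2p - 17, i.e. p* = 19 and q* = 21.
The ceiling of 15 is below the equilibrium price 19, so it binds.
At p = 15: qd = 116 - 5·15 = 41 and qs = 2·15 - 17 = 13.
Only 13 units reach the market. On the demand curve, the marginal buyer's willingness to pay at q = 13 is (116 - 13)/5 = 20.6.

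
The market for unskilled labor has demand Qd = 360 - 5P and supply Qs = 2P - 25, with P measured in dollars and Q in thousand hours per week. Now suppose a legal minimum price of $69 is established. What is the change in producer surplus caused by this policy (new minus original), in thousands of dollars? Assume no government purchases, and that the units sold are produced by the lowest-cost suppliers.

Setting quantity demanded equal to quantity supplied, 360 - 5P = 2P - 25, gives P* = 55 and Q* = 85.
Since 69 > 55, the floor is binding.
At P = 69: Qd = 360 - 5·69 = 15 and Qs = 2·69 - 25 = 113.
Producer surplus without the control is ½ · (55 - 12.5) · 85 = 1806.25.
With the floor, 15 units are sold at 69. The supply price at Q = 15 is 20, so PS = ½ · [(69 - 12.5) + (69 - 20)] · 15 = 791.25.
Change in producer surplus = 791.25 - 1806.25 = -1015.

-1015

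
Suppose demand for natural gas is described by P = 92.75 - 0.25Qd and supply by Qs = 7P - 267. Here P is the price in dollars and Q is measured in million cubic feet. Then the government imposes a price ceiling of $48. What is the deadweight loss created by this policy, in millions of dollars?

Rearranging demand gives Qd = 371 - 4P. In a free market, 371 - 4P = 7P - 267 gives the equilibrium P* = 58, Q* = 139.
Because the ceiling (48) lies below the market-clearing price, it is binding.
At P = 48: Qd = 371 - 4·48 = 179 and Qs = 7·48 - 267 = 69.
Quantity traded falls to 69. At Q = 69 the demand price is (371 - 69)/4 = 75.5 and the supply price is (267 + 69)/7 = 48.
Deadweight loss = ½ · (75.5 - 48) · (139 - 69) = ½ · 27.5 · 70 = 962.5.

962.5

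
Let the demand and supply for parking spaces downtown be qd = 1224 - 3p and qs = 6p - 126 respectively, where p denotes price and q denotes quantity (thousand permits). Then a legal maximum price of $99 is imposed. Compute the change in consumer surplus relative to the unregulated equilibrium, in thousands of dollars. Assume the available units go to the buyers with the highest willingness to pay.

Equilibrium: 1224 - 3p = 6p - 126, so 1350 = 9p and p* = 150, q* = 774.
The ceiling of 99 is below the equilibrium price 150, so it binds.
At p = 99: qd = 1224 - 3·99 = 927 and qs = 6·99 - 126 = 468.
Consumer surplus without the control is ½ · (408 - 150) · 774 = 99846.
With the ceiling, 468 units are sold at 99 (assume they go to the highest-value buyers). The demand price at q = 468 is 252, so CS = ½ · [(408 - 99) + (252 - 99)] · 468 = 108108.
Change in consumer surplus = 108108 - 99846 = 8262.

8262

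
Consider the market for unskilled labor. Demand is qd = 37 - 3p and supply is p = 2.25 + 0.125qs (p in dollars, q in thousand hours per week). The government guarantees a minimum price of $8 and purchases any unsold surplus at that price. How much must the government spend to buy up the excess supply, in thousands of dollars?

264

Rearranging supply gives qs = 8p - 18. In a free market, 37 - 3p = 8p - 18 gives the equilibrium p* = 5, q* = 22.
Because the floor (8) lies above the market-clearing price, it is binding.
At p = 8: qd = 37 - 3·8 = 13 and qs = 8·8 - 18 = 46.
Surplus = qs - qd = 33.
Government expenditure = surplus × support price = 33 × 8 = 264.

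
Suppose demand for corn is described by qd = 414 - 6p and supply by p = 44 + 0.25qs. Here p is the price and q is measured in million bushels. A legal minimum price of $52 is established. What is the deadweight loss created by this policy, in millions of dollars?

0

Rearranging supply gives qs = 4p - 176. In a free market, 414 - 6p = 4p - 176 gives the equilibrium p* = 59, q* = 60.
Since 52 is below p* = 59, the floor does not bind and the free-market outcome prevails.
Since the control does not bind, no trades are prevented and deadweight loss is zero.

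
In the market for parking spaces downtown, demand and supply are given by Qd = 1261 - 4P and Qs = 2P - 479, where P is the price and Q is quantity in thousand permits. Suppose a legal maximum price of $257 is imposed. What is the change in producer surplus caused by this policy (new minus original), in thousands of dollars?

Without the control the market clears where 1261 - 4P = 2P - 479, i.e. P* = 290 and Q* = 101.
Since 257 < 290, the ceiling is binding.
At P = 257: Qd = 1261 - 4·257 = 233 and Qs = 2·257 - 479 = 35.
Producer surplus without the control is ½ · (290 - 239.5) · 101 = 2550.25.
With the ceiling, producers sell 35 units at 257, so PS = ½ · (257 - 239.5) · 35 = 306.25.
Change in producer surplus = 306.25 - 2550.25 = -2244.

-2244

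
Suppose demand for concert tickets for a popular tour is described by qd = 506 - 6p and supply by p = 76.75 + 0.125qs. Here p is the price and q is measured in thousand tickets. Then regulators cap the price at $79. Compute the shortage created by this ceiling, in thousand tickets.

Rearranging supply gives qs = 8p - 614. In a free market, 506 - 6p = 8p - 614 gives the equilibrium p* = 80, q* = 26.
The ceiling of 79 is below the equilibrium price 80, so it binds.
At p = 79: qd = 506 - 6·79 = 32 and qs = 8·79 - 614 = 18.
Shortage = qd - qs = 32 - 18 = 14.

14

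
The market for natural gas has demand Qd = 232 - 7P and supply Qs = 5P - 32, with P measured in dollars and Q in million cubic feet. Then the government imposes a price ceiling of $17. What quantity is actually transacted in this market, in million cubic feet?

Equilibrium: 232 - 7P = 5P - 32, so 264 = 12P and P* = 22, Q* = 78.
The ceiling of 17 is below the equilibrium price 22, so it binds.
At P = 17: Qd = 232 - 7·17 = 113 and Qs = 5·17 - 32 = 53.
The quantity actually transacted is the short side, supply: 53.

53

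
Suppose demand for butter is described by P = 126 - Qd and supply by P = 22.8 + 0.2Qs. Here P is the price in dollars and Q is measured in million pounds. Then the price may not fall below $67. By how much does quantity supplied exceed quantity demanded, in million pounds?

162

Rearranging demand gives Qd = 126 - P; rearranging supply gives Qs = 5P - 114. Without the control the market clears where 126 - P = 5P - 114, i.e. P* = 40 and Q* = 86.
Since 67 > 40, the floor is binding.
At P = 67: Qd = 126 - 67 = 59 and Qs = 5·67 - 114 = 221.
Surplus = Qs - Qd = 221 - 59 = 162.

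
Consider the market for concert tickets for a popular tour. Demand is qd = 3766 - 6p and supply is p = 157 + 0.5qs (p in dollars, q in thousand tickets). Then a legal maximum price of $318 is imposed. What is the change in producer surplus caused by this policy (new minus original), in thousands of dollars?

-98688

Rearranging supply gives qs = 2p - 314. Setting quantity demanded equal to quantity supplied, 3766 - 6p = 2p - 314, gives p* = 510 and q* = 706.
Because the ceiling (318) lies below the market-clearing price, it is binding.
At p = 318: qd = 3766 - 6·318 = 1858 and qs = 2·318 - 314 = 322.
Producer surplus without the control is ½ · (510 - 157) · 706 = 124609.
With the ceiling, producers sell 322 units at 318, so PS = ½ · (318 - 157) · 322 = 25921.
Change in producer surplus = 25921 - 124609 = -98688.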